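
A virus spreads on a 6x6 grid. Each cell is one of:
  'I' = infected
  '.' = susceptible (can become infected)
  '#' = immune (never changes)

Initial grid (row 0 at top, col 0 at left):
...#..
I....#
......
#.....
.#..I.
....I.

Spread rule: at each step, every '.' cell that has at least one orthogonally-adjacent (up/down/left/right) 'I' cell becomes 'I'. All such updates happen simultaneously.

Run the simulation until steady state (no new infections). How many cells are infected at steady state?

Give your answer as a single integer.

Answer: 32

Derivation:
Step 0 (initial): 3 infected
Step 1: +8 new -> 11 infected
Step 2: +8 new -> 19 infected
Step 3: +9 new -> 28 infected
Step 4: +2 new -> 30 infected
Step 5: +2 new -> 32 infected
Step 6: +0 new -> 32 infected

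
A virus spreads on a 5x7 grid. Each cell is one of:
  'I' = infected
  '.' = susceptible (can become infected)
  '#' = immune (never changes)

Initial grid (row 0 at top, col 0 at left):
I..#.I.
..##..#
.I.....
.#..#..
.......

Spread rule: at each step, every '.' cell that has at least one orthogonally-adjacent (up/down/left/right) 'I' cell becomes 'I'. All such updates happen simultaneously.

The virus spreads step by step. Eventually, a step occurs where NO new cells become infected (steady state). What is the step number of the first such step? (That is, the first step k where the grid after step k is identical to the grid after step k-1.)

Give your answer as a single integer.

Answer: 6

Derivation:
Step 0 (initial): 3 infected
Step 1: +8 new -> 11 infected
Step 2: +6 new -> 17 infected
Step 3: +6 new -> 23 infected
Step 4: +4 new -> 27 infected
Step 5: +2 new -> 29 infected
Step 6: +0 new -> 29 infected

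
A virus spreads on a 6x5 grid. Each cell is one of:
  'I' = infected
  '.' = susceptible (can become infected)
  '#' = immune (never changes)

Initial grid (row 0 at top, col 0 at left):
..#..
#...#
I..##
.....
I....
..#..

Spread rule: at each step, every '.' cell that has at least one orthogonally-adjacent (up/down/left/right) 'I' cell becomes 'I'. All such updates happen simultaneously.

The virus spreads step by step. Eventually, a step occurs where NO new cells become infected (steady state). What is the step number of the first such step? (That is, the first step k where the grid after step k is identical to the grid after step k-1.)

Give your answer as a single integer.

Answer: 7

Derivation:
Step 0 (initial): 2 infected
Step 1: +4 new -> 6 infected
Step 2: +5 new -> 11 infected
Step 3: +4 new -> 15 infected
Step 4: +5 new -> 20 infected
Step 5: +3 new -> 23 infected
Step 6: +1 new -> 24 infected
Step 7: +0 new -> 24 infected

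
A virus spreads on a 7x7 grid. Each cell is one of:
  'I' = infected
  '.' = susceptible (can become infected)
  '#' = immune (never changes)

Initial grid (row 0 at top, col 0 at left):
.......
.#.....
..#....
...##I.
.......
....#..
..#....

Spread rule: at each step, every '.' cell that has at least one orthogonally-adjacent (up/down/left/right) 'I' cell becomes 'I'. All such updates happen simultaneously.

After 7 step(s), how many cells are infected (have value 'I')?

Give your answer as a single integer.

Answer: 39

Derivation:
Step 0 (initial): 1 infected
Step 1: +3 new -> 4 infected
Step 2: +6 new -> 10 infected
Step 3: +7 new -> 17 infected
Step 4: +7 new -> 24 infected
Step 5: +6 new -> 30 infected
Step 6: +4 new -> 34 infected
Step 7: +5 new -> 39 infected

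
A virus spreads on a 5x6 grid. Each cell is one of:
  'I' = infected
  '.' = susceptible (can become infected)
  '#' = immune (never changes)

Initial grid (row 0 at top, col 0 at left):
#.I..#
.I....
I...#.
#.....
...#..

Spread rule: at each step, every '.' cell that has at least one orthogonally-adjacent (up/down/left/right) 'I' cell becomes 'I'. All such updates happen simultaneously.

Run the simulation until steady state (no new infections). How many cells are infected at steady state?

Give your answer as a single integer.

Step 0 (initial): 3 infected
Step 1: +5 new -> 8 infected
Step 2: +4 new -> 12 infected
Step 3: +4 new -> 16 infected
Step 4: +4 new -> 20 infected
Step 5: +2 new -> 22 infected
Step 6: +2 new -> 24 infected
Step 7: +1 new -> 25 infected
Step 8: +0 new -> 25 infected

Answer: 25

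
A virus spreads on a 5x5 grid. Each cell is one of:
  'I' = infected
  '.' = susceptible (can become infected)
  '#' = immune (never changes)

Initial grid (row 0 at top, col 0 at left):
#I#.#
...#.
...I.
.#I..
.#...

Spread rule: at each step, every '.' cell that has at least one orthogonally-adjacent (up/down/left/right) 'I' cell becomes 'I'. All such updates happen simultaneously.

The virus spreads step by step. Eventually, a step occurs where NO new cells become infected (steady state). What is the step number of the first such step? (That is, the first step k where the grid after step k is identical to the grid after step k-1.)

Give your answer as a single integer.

Answer: 6

Derivation:
Step 0 (initial): 3 infected
Step 1: +5 new -> 8 infected
Step 2: +6 new -> 14 infected
Step 3: +2 new -> 16 infected
Step 4: +1 new -> 17 infected
Step 5: +1 new -> 18 infected
Step 6: +0 new -> 18 infected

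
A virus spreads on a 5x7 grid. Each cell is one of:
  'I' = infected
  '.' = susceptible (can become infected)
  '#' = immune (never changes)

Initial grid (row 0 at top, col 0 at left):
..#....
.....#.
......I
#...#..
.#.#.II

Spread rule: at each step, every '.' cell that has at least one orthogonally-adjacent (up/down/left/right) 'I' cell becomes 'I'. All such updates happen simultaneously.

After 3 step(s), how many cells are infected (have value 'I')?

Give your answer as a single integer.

Answer: 13

Derivation:
Step 0 (initial): 3 infected
Step 1: +5 new -> 8 infected
Step 2: +2 new -> 10 infected
Step 3: +3 new -> 13 infected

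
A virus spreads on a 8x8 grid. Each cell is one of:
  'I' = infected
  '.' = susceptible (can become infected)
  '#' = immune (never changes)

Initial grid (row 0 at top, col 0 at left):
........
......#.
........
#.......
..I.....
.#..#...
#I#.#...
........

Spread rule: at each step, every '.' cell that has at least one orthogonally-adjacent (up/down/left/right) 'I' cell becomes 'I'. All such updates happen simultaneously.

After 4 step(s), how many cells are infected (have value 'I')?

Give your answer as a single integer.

Answer: 32

Derivation:
Step 0 (initial): 2 infected
Step 1: +5 new -> 7 infected
Step 2: +8 new -> 15 infected
Step 3: +8 new -> 23 infected
Step 4: +9 new -> 32 infected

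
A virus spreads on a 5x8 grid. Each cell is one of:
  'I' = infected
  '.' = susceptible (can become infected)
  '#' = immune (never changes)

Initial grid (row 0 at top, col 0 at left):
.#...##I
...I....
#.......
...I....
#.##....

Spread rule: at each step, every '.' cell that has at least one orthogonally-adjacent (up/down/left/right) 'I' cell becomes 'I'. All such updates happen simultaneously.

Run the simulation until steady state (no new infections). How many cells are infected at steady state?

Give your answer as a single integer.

Answer: 33

Derivation:
Step 0 (initial): 3 infected
Step 1: +7 new -> 10 infected
Step 2: +11 new -> 21 infected
Step 3: +9 new -> 30 infected
Step 4: +3 new -> 33 infected
Step 5: +0 new -> 33 infected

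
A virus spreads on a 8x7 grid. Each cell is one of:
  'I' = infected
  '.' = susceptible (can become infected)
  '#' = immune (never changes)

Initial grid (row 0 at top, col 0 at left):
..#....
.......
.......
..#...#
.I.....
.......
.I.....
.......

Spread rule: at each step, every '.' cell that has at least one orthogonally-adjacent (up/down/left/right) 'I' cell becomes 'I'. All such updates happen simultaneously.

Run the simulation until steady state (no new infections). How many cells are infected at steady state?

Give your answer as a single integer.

Step 0 (initial): 2 infected
Step 1: +7 new -> 9 infected
Step 2: +8 new -> 17 infected
Step 3: +8 new -> 25 infected
Step 4: +9 new -> 34 infected
Step 5: +8 new -> 42 infected
Step 6: +5 new -> 47 infected
Step 7: +3 new -> 50 infected
Step 8: +2 new -> 52 infected
Step 9: +1 new -> 53 infected
Step 10: +0 new -> 53 infected

Answer: 53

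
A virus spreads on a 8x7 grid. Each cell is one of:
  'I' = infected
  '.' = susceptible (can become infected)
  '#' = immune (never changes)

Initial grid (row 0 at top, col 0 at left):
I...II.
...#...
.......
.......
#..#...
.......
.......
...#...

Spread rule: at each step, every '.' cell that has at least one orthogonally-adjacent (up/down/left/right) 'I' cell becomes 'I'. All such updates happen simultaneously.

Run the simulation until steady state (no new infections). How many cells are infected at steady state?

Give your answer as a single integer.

Step 0 (initial): 3 infected
Step 1: +6 new -> 9 infected
Step 2: +6 new -> 15 infected
Step 3: +7 new -> 22 infected
Step 4: +6 new -> 28 infected
Step 5: +5 new -> 33 infected
Step 6: +6 new -> 39 infected
Step 7: +7 new -> 46 infected
Step 8: +4 new -> 50 infected
Step 9: +2 new -> 52 infected
Step 10: +0 new -> 52 infected

Answer: 52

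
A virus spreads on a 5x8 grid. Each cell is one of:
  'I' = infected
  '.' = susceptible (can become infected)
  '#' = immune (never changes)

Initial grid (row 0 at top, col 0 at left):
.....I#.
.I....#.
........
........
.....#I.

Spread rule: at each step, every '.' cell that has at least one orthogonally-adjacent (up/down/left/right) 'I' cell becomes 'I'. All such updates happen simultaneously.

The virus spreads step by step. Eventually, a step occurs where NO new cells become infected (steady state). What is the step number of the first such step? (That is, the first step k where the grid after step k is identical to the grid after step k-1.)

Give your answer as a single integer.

Step 0 (initial): 3 infected
Step 1: +8 new -> 11 infected
Step 2: +12 new -> 23 infected
Step 3: +7 new -> 30 infected
Step 4: +5 new -> 35 infected
Step 5: +2 new -> 37 infected
Step 6: +0 new -> 37 infected

Answer: 6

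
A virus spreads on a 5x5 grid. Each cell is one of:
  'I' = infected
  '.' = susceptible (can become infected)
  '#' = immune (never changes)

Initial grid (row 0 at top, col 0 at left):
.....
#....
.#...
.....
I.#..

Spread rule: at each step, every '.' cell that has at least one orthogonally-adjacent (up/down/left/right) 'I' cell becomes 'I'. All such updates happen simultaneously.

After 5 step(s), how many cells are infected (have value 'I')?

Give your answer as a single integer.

Step 0 (initial): 1 infected
Step 1: +2 new -> 3 infected
Step 2: +2 new -> 5 infected
Step 3: +1 new -> 6 infected
Step 4: +2 new -> 8 infected
Step 5: +4 new -> 12 infected

Answer: 12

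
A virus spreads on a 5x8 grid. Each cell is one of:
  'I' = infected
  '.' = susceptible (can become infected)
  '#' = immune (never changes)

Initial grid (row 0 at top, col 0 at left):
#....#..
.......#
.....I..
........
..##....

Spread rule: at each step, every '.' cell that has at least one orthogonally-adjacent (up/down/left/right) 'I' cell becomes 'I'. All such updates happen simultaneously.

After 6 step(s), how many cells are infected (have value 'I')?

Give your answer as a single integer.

Step 0 (initial): 1 infected
Step 1: +4 new -> 5 infected
Step 2: +7 new -> 12 infected
Step 3: +8 new -> 20 infected
Step 4: +6 new -> 26 infected
Step 5: +4 new -> 30 infected
Step 6: +4 new -> 34 infected

Answer: 34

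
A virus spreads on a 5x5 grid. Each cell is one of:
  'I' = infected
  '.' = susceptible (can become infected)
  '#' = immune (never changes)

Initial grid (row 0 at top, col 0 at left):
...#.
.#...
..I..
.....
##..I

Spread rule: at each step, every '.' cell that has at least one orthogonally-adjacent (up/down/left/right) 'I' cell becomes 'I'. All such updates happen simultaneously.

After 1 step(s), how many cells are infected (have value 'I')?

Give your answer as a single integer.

Answer: 8

Derivation:
Step 0 (initial): 2 infected
Step 1: +6 new -> 8 infected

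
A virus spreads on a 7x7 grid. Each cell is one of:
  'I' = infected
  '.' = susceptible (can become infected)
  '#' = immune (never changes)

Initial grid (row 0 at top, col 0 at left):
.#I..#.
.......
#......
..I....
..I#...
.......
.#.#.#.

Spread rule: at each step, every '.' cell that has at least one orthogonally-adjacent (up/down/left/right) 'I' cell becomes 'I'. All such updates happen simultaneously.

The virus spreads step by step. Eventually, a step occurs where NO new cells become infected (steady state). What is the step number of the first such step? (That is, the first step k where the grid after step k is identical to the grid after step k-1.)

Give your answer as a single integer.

Step 0 (initial): 3 infected
Step 1: +7 new -> 10 infected
Step 2: +11 new -> 21 infected
Step 3: +7 new -> 28 infected
Step 4: +8 new -> 36 infected
Step 5: +4 new -> 40 infected
Step 6: +2 new -> 42 infected
Step 7: +0 new -> 42 infected

Answer: 7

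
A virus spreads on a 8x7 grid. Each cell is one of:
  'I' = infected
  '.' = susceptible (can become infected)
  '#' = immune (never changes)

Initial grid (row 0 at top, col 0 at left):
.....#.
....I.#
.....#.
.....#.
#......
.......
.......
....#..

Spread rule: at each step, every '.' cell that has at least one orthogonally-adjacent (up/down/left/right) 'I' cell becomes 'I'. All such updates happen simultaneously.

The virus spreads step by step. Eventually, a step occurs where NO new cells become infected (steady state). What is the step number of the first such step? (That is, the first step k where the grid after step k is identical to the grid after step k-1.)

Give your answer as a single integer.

Step 0 (initial): 1 infected
Step 1: +4 new -> 5 infected
Step 2: +4 new -> 9 infected
Step 3: +5 new -> 14 infected
Step 4: +7 new -> 21 infected
Step 5: +8 new -> 29 infected
Step 6: +7 new -> 36 infected
Step 7: +6 new -> 42 infected
Step 8: +4 new -> 46 infected
Step 9: +2 new -> 48 infected
Step 10: +1 new -> 49 infected
Step 11: +0 new -> 49 infected

Answer: 11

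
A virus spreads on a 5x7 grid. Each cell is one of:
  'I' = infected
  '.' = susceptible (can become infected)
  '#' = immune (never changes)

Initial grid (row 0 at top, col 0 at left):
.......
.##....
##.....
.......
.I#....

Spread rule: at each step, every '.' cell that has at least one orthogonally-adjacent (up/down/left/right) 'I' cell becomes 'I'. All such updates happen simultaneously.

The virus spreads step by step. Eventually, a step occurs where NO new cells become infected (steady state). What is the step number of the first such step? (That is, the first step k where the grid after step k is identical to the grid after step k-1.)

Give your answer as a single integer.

Answer: 11

Derivation:
Step 0 (initial): 1 infected
Step 1: +2 new -> 3 infected
Step 2: +2 new -> 5 infected
Step 3: +2 new -> 7 infected
Step 4: +3 new -> 10 infected
Step 5: +4 new -> 14 infected
Step 6: +5 new -> 19 infected
Step 7: +5 new -> 24 infected
Step 8: +3 new -> 27 infected
Step 9: +2 new -> 29 infected
Step 10: +1 new -> 30 infected
Step 11: +0 new -> 30 infected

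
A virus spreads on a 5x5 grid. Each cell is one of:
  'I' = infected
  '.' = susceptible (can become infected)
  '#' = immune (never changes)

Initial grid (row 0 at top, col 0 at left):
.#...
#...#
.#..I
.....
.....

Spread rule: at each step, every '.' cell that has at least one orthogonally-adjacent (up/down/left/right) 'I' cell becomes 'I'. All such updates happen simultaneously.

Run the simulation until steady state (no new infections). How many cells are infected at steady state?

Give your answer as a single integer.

Step 0 (initial): 1 infected
Step 1: +2 new -> 3 infected
Step 2: +4 new -> 7 infected
Step 3: +4 new -> 11 infected
Step 4: +5 new -> 16 infected
Step 5: +2 new -> 18 infected
Step 6: +2 new -> 20 infected
Step 7: +0 new -> 20 infected

Answer: 20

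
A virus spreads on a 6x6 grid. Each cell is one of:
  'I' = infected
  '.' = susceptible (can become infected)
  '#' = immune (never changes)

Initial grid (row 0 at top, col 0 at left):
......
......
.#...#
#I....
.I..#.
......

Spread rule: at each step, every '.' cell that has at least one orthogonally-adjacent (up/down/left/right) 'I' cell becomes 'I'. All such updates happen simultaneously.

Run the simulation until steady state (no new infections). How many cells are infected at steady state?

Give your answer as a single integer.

Answer: 32

Derivation:
Step 0 (initial): 2 infected
Step 1: +4 new -> 6 infected
Step 2: +5 new -> 11 infected
Step 3: +4 new -> 15 infected
Step 4: +6 new -> 21 infected
Step 5: +6 new -> 27 infected
Step 6: +4 new -> 31 infected
Step 7: +1 new -> 32 infected
Step 8: +0 new -> 32 infected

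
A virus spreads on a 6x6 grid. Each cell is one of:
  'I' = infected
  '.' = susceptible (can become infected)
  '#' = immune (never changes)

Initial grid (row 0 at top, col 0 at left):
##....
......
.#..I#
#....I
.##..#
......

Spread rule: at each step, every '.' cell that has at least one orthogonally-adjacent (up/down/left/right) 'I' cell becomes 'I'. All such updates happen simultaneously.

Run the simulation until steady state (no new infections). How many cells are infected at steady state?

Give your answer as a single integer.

Answer: 28

Derivation:
Step 0 (initial): 2 infected
Step 1: +3 new -> 5 infected
Step 2: +6 new -> 11 infected
Step 3: +6 new -> 17 infected
Step 4: +5 new -> 22 infected
Step 5: +2 new -> 24 infected
Step 6: +2 new -> 26 infected
Step 7: +1 new -> 27 infected
Step 8: +1 new -> 28 infected
Step 9: +0 new -> 28 infected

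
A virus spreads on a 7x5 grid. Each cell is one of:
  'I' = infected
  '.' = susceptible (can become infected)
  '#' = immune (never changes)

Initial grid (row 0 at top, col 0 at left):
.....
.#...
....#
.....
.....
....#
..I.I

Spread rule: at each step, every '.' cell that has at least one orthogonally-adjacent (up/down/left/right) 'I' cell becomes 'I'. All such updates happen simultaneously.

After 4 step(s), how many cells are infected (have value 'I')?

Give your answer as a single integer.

Step 0 (initial): 2 infected
Step 1: +3 new -> 5 infected
Step 2: +4 new -> 9 infected
Step 3: +4 new -> 13 infected
Step 4: +5 new -> 18 infected

Answer: 18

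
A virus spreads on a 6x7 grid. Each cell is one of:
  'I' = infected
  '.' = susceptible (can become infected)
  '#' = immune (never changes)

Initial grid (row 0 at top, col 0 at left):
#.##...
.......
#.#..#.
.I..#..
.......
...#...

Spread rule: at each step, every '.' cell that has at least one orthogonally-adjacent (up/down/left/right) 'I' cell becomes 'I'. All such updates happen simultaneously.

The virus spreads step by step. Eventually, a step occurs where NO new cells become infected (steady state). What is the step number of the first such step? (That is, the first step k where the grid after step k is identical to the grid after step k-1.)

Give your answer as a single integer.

Answer: 9

Derivation:
Step 0 (initial): 1 infected
Step 1: +4 new -> 5 infected
Step 2: +5 new -> 10 infected
Step 3: +7 new -> 17 infected
Step 4: +3 new -> 20 infected
Step 5: +3 new -> 23 infected
Step 6: +5 new -> 28 infected
Step 7: +4 new -> 32 infected
Step 8: +2 new -> 34 infected
Step 9: +0 new -> 34 infected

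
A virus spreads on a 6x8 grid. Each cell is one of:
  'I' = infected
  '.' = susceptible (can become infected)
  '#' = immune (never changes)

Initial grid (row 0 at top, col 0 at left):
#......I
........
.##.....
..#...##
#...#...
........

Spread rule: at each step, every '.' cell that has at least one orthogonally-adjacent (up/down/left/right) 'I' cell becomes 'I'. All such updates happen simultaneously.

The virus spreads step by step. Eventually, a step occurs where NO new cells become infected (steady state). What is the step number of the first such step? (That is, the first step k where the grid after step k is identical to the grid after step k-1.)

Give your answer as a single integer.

Step 0 (initial): 1 infected
Step 1: +2 new -> 3 infected
Step 2: +3 new -> 6 infected
Step 3: +3 new -> 9 infected
Step 4: +3 new -> 12 infected
Step 5: +4 new -> 16 infected
Step 6: +5 new -> 21 infected
Step 7: +4 new -> 25 infected
Step 8: +5 new -> 30 infected
Step 9: +4 new -> 34 infected
Step 10: +3 new -> 37 infected
Step 11: +2 new -> 39 infected
Step 12: +1 new -> 40 infected
Step 13: +0 new -> 40 infected

Answer: 13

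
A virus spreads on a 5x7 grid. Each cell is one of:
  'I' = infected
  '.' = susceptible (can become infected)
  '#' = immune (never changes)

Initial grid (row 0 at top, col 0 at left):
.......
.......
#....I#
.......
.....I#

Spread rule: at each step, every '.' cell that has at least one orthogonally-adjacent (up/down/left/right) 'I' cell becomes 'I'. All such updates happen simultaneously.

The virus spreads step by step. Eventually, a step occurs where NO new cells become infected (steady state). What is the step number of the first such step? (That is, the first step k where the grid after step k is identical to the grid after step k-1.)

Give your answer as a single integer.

Answer: 8

Derivation:
Step 0 (initial): 2 infected
Step 1: +4 new -> 6 infected
Step 2: +7 new -> 13 infected
Step 3: +6 new -> 19 infected
Step 4: +5 new -> 24 infected
Step 5: +4 new -> 28 infected
Step 6: +3 new -> 31 infected
Step 7: +1 new -> 32 infected
Step 8: +0 new -> 32 infected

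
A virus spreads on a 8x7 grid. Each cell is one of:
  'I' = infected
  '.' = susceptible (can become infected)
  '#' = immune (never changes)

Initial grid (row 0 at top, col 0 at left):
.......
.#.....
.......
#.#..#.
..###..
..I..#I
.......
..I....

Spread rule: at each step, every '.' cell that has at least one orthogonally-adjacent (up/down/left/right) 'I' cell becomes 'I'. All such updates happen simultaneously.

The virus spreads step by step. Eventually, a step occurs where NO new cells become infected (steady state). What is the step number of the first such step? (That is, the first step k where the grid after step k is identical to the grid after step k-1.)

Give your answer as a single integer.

Step 0 (initial): 3 infected
Step 1: +7 new -> 10 infected
Step 2: +11 new -> 21 infected
Step 3: +6 new -> 27 infected
Step 4: +3 new -> 30 infected
Step 5: +5 new -> 35 infected
Step 6: +6 new -> 41 infected
Step 7: +5 new -> 46 infected
Step 8: +2 new -> 48 infected
Step 9: +0 new -> 48 infected

Answer: 9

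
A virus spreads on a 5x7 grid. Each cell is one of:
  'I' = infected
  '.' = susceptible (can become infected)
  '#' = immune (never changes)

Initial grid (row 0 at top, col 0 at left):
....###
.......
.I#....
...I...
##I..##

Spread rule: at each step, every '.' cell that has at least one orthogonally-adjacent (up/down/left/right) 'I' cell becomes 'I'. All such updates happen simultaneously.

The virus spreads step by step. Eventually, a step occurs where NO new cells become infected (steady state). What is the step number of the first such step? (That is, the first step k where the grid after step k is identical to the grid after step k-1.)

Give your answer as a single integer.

Answer: 6

Derivation:
Step 0 (initial): 3 infected
Step 1: +7 new -> 10 infected
Step 2: +8 new -> 18 infected
Step 3: +6 new -> 24 infected
Step 4: +2 new -> 26 infected
Step 5: +1 new -> 27 infected
Step 6: +0 new -> 27 infected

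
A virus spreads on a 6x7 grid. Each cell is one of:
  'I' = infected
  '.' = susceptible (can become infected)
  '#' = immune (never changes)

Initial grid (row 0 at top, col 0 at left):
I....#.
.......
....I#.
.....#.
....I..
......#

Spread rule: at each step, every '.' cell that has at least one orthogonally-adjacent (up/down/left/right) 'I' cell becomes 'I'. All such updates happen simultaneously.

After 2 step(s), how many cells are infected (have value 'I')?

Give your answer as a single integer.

Answer: 23

Derivation:
Step 0 (initial): 3 infected
Step 1: +8 new -> 11 infected
Step 2: +12 new -> 23 infected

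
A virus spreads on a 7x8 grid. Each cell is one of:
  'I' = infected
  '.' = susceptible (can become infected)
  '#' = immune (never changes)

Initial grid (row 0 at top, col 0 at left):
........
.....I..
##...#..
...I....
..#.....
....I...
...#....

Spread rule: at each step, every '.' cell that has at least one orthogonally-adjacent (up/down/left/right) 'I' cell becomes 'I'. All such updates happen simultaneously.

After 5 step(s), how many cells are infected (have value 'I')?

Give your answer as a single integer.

Step 0 (initial): 3 infected
Step 1: +11 new -> 14 infected
Step 2: +13 new -> 27 infected
Step 3: +12 new -> 39 infected
Step 4: +8 new -> 47 infected
Step 5: +3 new -> 50 infected

Answer: 50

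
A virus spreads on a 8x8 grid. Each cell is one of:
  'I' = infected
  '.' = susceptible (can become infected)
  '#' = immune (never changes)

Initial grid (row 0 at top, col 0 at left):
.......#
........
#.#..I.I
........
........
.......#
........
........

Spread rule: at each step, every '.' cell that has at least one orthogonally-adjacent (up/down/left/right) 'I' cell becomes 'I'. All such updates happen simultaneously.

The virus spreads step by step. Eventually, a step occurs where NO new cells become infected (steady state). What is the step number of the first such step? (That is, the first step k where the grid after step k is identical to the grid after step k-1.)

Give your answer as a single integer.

Answer: 11

Derivation:
Step 0 (initial): 2 infected
Step 1: +6 new -> 8 infected
Step 2: +8 new -> 16 infected
Step 3: +7 new -> 23 infected
Step 4: +7 new -> 30 infected
Step 5: +8 new -> 38 infected
Step 6: +10 new -> 48 infected
Step 7: +6 new -> 54 infected
Step 8: +3 new -> 57 infected
Step 9: +2 new -> 59 infected
Step 10: +1 new -> 60 infected
Step 11: +0 new -> 60 infected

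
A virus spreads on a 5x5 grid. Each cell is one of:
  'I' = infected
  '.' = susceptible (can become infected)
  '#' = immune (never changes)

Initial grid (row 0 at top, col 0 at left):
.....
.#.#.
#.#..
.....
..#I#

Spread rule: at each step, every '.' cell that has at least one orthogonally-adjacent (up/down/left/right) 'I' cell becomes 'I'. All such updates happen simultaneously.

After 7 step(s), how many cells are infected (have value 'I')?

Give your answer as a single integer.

Step 0 (initial): 1 infected
Step 1: +1 new -> 2 infected
Step 2: +3 new -> 5 infected
Step 3: +2 new -> 7 infected
Step 4: +4 new -> 11 infected
Step 5: +2 new -> 13 infected
Step 6: +1 new -> 14 infected
Step 7: +1 new -> 15 infected

Answer: 15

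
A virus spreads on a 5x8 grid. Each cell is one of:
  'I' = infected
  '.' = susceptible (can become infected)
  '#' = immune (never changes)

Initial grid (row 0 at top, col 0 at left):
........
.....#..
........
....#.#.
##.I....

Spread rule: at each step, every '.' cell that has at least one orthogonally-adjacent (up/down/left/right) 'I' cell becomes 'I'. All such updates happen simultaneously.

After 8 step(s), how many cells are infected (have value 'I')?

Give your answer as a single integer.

Answer: 35

Derivation:
Step 0 (initial): 1 infected
Step 1: +3 new -> 4 infected
Step 2: +3 new -> 7 infected
Step 3: +6 new -> 13 infected
Step 4: +7 new -> 20 infected
Step 5: +6 new -> 26 infected
Step 6: +5 new -> 31 infected
Step 7: +3 new -> 34 infected
Step 8: +1 new -> 35 infected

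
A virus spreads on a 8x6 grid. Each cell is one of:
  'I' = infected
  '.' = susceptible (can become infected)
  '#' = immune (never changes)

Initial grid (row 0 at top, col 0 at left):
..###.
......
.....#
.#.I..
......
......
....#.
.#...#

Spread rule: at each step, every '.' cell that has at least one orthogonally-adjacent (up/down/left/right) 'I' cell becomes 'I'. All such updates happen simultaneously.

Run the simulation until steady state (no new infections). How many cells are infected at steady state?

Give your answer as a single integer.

Step 0 (initial): 1 infected
Step 1: +4 new -> 5 infected
Step 2: +7 new -> 12 infected
Step 3: +8 new -> 20 infected
Step 4: +8 new -> 28 infected
Step 5: +9 new -> 37 infected
Step 6: +2 new -> 39 infected
Step 7: +1 new -> 40 infected
Step 8: +0 new -> 40 infected

Answer: 40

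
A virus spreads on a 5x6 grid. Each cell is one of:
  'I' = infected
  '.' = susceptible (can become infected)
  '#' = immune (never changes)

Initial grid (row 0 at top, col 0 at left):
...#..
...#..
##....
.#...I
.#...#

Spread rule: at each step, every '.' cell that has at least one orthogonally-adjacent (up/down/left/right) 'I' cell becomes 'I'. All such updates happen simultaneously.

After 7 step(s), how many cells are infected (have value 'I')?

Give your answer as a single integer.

Step 0 (initial): 1 infected
Step 1: +2 new -> 3 infected
Step 2: +4 new -> 7 infected
Step 3: +5 new -> 12 infected
Step 4: +3 new -> 15 infected
Step 5: +1 new -> 16 infected
Step 6: +2 new -> 18 infected
Step 7: +2 new -> 20 infected

Answer: 20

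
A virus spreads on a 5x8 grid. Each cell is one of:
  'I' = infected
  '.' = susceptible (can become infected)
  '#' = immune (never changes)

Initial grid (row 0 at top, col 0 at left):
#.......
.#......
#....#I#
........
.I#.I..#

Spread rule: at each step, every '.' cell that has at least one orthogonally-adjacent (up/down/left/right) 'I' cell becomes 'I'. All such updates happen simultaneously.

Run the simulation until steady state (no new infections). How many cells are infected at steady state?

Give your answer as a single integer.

Step 0 (initial): 3 infected
Step 1: +7 new -> 10 infected
Step 2: +11 new -> 21 infected
Step 3: +5 new -> 26 infected
Step 4: +3 new -> 29 infected
Step 5: +2 new -> 31 infected
Step 6: +1 new -> 32 infected
Step 7: +0 new -> 32 infected

Answer: 32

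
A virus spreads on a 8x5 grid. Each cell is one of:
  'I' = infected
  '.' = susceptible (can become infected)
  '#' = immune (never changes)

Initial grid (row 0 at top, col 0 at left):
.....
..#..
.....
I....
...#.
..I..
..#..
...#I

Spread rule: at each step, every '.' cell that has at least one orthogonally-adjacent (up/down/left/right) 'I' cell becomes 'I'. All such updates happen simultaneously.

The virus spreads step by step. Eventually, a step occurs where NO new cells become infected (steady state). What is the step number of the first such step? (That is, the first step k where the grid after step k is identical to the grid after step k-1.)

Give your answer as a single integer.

Answer: 8

Derivation:
Step 0 (initial): 3 infected
Step 1: +7 new -> 10 infected
Step 2: +8 new -> 18 infected
Step 3: +7 new -> 25 infected
Step 4: +5 new -> 30 infected
Step 5: +3 new -> 33 infected
Step 6: +2 new -> 35 infected
Step 7: +1 new -> 36 infected
Step 8: +0 new -> 36 infected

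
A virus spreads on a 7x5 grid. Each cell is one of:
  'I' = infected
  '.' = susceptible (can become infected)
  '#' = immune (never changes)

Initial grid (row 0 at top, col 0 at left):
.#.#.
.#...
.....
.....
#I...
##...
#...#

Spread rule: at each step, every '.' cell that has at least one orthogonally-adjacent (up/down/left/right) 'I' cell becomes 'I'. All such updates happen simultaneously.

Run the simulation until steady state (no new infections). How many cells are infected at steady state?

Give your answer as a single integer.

Answer: 27

Derivation:
Step 0 (initial): 1 infected
Step 1: +2 new -> 3 infected
Step 2: +5 new -> 8 infected
Step 3: +6 new -> 14 infected
Step 4: +7 new -> 21 infected
Step 5: +4 new -> 25 infected
Step 6: +1 new -> 26 infected
Step 7: +1 new -> 27 infected
Step 8: +0 new -> 27 infected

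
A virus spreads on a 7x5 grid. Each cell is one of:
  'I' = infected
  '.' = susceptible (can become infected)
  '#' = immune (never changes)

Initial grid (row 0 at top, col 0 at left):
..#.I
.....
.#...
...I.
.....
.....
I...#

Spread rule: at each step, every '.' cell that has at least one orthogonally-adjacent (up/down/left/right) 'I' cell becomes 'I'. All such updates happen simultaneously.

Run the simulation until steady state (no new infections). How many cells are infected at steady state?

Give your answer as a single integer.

Step 0 (initial): 3 infected
Step 1: +8 new -> 11 infected
Step 2: +10 new -> 21 infected
Step 3: +6 new -> 27 infected
Step 4: +2 new -> 29 infected
Step 5: +2 new -> 31 infected
Step 6: +1 new -> 32 infected
Step 7: +0 new -> 32 infected

Answer: 32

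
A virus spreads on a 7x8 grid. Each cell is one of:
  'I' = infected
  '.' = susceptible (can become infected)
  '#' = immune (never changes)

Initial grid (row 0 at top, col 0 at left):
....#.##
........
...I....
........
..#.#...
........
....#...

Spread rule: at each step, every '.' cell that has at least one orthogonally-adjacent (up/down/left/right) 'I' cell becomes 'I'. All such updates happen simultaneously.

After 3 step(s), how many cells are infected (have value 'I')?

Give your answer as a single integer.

Step 0 (initial): 1 infected
Step 1: +4 new -> 5 infected
Step 2: +8 new -> 13 infected
Step 3: +8 new -> 21 infected

Answer: 21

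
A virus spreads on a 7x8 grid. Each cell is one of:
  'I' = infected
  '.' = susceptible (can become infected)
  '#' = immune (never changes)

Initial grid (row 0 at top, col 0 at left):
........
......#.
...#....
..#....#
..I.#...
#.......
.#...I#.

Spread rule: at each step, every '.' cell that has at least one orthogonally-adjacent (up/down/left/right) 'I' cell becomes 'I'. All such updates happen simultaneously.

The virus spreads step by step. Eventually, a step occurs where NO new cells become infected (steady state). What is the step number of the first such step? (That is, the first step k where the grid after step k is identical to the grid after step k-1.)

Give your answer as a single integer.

Answer: 9

Derivation:
Step 0 (initial): 2 infected
Step 1: +5 new -> 7 infected
Step 2: +10 new -> 17 infected
Step 3: +6 new -> 23 infected
Step 4: +8 new -> 31 infected
Step 5: +6 new -> 37 infected
Step 6: +6 new -> 43 infected
Step 7: +3 new -> 46 infected
Step 8: +1 new -> 47 infected
Step 9: +0 new -> 47 infected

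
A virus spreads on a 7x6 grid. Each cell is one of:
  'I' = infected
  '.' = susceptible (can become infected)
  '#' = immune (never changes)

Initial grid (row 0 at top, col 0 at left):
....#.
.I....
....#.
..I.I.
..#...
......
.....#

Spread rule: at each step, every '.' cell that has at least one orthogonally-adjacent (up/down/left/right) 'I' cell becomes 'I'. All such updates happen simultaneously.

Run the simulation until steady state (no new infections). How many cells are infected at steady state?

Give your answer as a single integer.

Step 0 (initial): 3 infected
Step 1: +9 new -> 12 infected
Step 2: +11 new -> 23 infected
Step 3: +8 new -> 31 infected
Step 4: +5 new -> 36 infected
Step 5: +2 new -> 38 infected
Step 6: +0 new -> 38 infected

Answer: 38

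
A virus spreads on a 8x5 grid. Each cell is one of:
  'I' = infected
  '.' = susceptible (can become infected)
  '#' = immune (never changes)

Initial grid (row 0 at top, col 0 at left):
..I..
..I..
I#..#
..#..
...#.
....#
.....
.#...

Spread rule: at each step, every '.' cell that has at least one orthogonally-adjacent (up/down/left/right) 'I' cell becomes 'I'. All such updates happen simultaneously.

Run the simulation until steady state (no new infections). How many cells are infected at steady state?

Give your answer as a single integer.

Step 0 (initial): 3 infected
Step 1: +7 new -> 10 infected
Step 2: +6 new -> 16 infected
Step 3: +3 new -> 19 infected
Step 4: +4 new -> 23 infected
Step 5: +4 new -> 27 infected
Step 6: +2 new -> 29 infected
Step 7: +2 new -> 31 infected
Step 8: +2 new -> 33 infected
Step 9: +1 new -> 34 infected
Step 10: +0 new -> 34 infected

Answer: 34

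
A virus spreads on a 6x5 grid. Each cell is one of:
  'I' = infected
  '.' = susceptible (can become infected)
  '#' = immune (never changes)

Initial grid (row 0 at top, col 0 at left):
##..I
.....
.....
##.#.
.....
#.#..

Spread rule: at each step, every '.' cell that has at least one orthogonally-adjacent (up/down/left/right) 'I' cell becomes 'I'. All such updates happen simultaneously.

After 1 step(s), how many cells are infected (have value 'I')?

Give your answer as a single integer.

Step 0 (initial): 1 infected
Step 1: +2 new -> 3 infected

Answer: 3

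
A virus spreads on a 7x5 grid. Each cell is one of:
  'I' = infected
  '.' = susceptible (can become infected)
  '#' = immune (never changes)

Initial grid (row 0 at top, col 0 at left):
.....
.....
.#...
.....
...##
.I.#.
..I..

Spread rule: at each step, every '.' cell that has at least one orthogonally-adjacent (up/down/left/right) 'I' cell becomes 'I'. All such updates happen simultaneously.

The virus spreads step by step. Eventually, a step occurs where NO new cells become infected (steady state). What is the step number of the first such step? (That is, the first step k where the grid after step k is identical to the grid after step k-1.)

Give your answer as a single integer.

Step 0 (initial): 2 infected
Step 1: +5 new -> 7 infected
Step 2: +5 new -> 12 infected
Step 3: +3 new -> 15 infected
Step 4: +3 new -> 18 infected
Step 5: +4 new -> 22 infected
Step 6: +5 new -> 27 infected
Step 7: +3 new -> 30 infected
Step 8: +1 new -> 31 infected
Step 9: +0 new -> 31 infected

Answer: 9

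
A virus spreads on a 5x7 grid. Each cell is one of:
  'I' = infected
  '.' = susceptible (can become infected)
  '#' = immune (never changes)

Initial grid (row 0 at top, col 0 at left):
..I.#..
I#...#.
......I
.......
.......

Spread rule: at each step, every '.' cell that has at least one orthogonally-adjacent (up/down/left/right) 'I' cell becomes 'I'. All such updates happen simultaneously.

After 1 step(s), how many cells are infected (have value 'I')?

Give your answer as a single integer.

Step 0 (initial): 3 infected
Step 1: +8 new -> 11 infected

Answer: 11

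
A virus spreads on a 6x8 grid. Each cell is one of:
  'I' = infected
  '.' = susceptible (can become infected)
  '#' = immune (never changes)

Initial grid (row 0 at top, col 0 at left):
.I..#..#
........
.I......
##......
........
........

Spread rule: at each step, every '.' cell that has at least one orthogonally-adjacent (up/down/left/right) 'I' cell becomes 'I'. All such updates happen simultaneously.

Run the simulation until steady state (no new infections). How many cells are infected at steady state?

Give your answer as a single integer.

Step 0 (initial): 2 infected
Step 1: +5 new -> 7 infected
Step 2: +5 new -> 12 infected
Step 3: +4 new -> 16 infected
Step 4: +6 new -> 22 infected
Step 5: +7 new -> 29 infected
Step 6: +7 new -> 36 infected
Step 7: +5 new -> 41 infected
Step 8: +2 new -> 43 infected
Step 9: +1 new -> 44 infected
Step 10: +0 new -> 44 infected

Answer: 44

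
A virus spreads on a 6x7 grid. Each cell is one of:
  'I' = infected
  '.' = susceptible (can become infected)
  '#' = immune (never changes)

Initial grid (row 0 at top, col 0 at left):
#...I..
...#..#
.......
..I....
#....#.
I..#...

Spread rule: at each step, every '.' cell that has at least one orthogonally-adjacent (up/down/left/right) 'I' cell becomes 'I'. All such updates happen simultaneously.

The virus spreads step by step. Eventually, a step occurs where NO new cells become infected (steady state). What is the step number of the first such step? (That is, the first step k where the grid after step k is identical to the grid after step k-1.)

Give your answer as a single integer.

Answer: 7

Derivation:
Step 0 (initial): 3 infected
Step 1: +8 new -> 11 infected
Step 2: +12 new -> 23 infected
Step 3: +6 new -> 29 infected
Step 4: +4 new -> 33 infected
Step 5: +2 new -> 35 infected
Step 6: +1 new -> 36 infected
Step 7: +0 new -> 36 infected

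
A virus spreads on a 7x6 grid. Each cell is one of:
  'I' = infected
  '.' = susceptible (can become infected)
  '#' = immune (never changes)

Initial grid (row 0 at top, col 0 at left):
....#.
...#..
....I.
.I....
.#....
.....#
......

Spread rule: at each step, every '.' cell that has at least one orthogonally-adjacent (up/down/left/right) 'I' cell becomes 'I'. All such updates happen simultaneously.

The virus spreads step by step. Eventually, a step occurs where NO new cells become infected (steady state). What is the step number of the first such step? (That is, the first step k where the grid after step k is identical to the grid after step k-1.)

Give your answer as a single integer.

Step 0 (initial): 2 infected
Step 1: +7 new -> 9 infected
Step 2: +9 new -> 18 infected
Step 3: +9 new -> 27 infected
Step 4: +7 new -> 34 infected
Step 5: +4 new -> 38 infected
Step 6: +0 new -> 38 infected

Answer: 6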